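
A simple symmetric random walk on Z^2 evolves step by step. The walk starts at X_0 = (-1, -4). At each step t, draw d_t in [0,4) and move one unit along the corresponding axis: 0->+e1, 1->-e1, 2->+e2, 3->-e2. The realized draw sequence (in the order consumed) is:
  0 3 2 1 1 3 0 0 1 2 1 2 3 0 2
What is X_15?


t=0: X=(-1, -4), d=0 → +e1, X_1=(0, -4)
t=1: X=(0, -4), d=3 → -e2, X_2=(0, -5)
t=2: X=(0, -5), d=2 → +e2, X_3=(0, -4)
t=3: X=(0, -4), d=1 → -e1, X_4=(-1, -4)
t=4: X=(-1, -4), d=1 → -e1, X_5=(-2, -4)
t=5: X=(-2, -4), d=3 → -e2, X_6=(-2, -5)
t=6: X=(-2, -5), d=0 → +e1, X_7=(-1, -5)
t=7: X=(-1, -5), d=0 → +e1, X_8=(0, -5)
t=8: X=(0, -5), d=1 → -e1, X_9=(-1, -5)
t=9: X=(-1, -5), d=2 → +e2, X_10=(-1, -4)
t=10: X=(-1, -4), d=1 → -e1, X_11=(-2, -4)
t=11: X=(-2, -4), d=2 → +e2, X_12=(-2, -3)
t=12: X=(-2, -3), d=3 → -e2, X_13=(-2, -4)
t=13: X=(-2, -4), d=0 → +e1, X_14=(-1, -4)
t=14: X=(-1, -4), d=2 → +e2, X_15=(-1, -3)

(-1, -3)


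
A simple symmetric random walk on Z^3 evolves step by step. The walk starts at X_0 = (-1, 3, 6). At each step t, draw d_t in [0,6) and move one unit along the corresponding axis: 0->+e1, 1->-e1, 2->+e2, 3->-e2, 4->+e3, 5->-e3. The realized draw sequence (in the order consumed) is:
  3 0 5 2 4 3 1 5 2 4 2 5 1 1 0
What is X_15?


(-2, 4, 5)

t=0: X=(-1, 3, 6), d=3 → -e2, X_1=(-1, 2, 6)
t=1: X=(-1, 2, 6), d=0 → +e1, X_2=(0, 2, 6)
t=2: X=(0, 2, 6), d=5 → -e3, X_3=(0, 2, 5)
t=3: X=(0, 2, 5), d=2 → +e2, X_4=(0, 3, 5)
t=4: X=(0, 3, 5), d=4 → +e3, X_5=(0, 3, 6)
t=5: X=(0, 3, 6), d=3 → -e2, X_6=(0, 2, 6)
t=6: X=(0, 2, 6), d=1 → -e1, X_7=(-1, 2, 6)
t=7: X=(-1, 2, 6), d=5 → -e3, X_8=(-1, 2, 5)
t=8: X=(-1, 2, 5), d=2 → +e2, X_9=(-1, 3, 5)
t=9: X=(-1, 3, 5), d=4 → +e3, X_10=(-1, 3, 6)
t=10: X=(-1, 3, 6), d=2 → +e2, X_11=(-1, 4, 6)
t=11: X=(-1, 4, 6), d=5 → -e3, X_12=(-1, 4, 5)
t=12: X=(-1, 4, 5), d=1 → -e1, X_13=(-2, 4, 5)
t=13: X=(-2, 4, 5), d=1 → -e1, X_14=(-3, 4, 5)
t=14: X=(-3, 4, 5), d=0 → +e1, X_15=(-2, 4, 5)


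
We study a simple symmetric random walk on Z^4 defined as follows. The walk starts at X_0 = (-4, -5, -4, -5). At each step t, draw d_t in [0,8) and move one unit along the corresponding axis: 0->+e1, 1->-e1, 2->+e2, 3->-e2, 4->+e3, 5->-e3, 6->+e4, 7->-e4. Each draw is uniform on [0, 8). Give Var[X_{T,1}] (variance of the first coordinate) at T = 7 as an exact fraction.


7/4

Outcome values over d=0..7: [1, -1, 0, 0, 0, 0, 0, 0]
Σy = 0, Σy² = 2, M = 8
μ = 0/8 = 0,  σ² = 2/8 − (0)² = 1/4
Independent increments: Var[X_7] = 7·σ² = 7·(1/4) = 7/4


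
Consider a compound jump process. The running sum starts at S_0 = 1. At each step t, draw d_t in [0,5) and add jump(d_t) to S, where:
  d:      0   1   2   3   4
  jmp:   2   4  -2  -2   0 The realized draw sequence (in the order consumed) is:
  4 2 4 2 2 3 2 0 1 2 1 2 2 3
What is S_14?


-7

t=0: S=1, d=4, jump=0, S_1=1
t=1: S=1, d=2, jump=-2, S_2=-1
t=2: S=-1, d=4, jump=0, S_3=-1
t=3: S=-1, d=2, jump=-2, S_4=-3
t=4: S=-3, d=2, jump=-2, S_5=-5
t=5: S=-5, d=3, jump=-2, S_6=-7
t=6: S=-7, d=2, jump=-2, S_7=-9
t=7: S=-9, d=0, jump=2, S_8=-7
t=8: S=-7, d=1, jump=4, S_9=-3
t=9: S=-3, d=2, jump=-2, S_10=-5
t=10: S=-5, d=1, jump=4, S_11=-1
t=11: S=-1, d=2, jump=-2, S_12=-3
t=12: S=-3, d=2, jump=-2, S_13=-5
t=13: S=-5, d=3, jump=-2, S_14=-7


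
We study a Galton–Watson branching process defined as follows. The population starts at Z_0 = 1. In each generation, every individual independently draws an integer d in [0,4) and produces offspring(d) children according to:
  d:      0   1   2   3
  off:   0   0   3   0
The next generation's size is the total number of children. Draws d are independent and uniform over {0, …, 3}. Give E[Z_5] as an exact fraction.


243/1024

Outcome values over d=0..3: [0, 0, 3, 0]
Σy = 3, Σy² = 9, M = 4
μ = 3/4 = 3/4,  σ² = 9/4 − (3/4)² = 27/16
E[Z_0] = 1
E[Z_1] = 3/4·E[Z_0] = 3/4
E[Z_2] = 3/4·E[Z_1] = 9/16
E[Z_3] = 3/4·E[Z_2] = 27/64
E[Z_4] = 3/4·E[Z_3] = 81/256
E[Z_5] = 3/4·E[Z_4] = 243/1024


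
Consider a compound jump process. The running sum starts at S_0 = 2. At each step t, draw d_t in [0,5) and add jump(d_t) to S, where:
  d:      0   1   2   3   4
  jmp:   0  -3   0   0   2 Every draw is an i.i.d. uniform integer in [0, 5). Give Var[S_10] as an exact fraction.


128/5

Outcome values over d=0..4: [0, -3, 0, 0, 2]
Σy = -1, Σy² = 13, M = 5
μ = -1/5 = -1/5,  σ² = 13/5 − (-1/5)² = 64/25
Independent increments: Var[S_10] = 10·σ² = 10·(64/25) = 128/5


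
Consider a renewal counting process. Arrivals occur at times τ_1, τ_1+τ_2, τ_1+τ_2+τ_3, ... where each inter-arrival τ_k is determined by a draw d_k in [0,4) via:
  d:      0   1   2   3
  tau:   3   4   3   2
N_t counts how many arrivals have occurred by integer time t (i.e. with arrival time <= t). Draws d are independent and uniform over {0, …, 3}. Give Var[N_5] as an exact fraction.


55/256

Inter-arrival values over d=0..3: [3, 4, 3, 2]
Each d has probability 1/4, so the pmf of τ is: f(2) = 1/4, f(3) = 1/2, f(4) = 1/4
Let p_n(j) = P(N_n = j), with p_0 = [1]. Condition on τ_1: p_n(0) = P(τ > n), and for j >= 1, p_n(j) = Σ_{k<=n} f(k)·p_{n−k}(j−1)
p_1 = [1]  (j = 0)
p_2 = [3/4, 1/4]  (j = 0..1)
p_3 = [1/4, 3/4]  (j = 0..1)
p_4 = [0, 15/16, 1/16]  (j = 0..2)
p_5 = [0, 11/16, 5/16]  (j = 0..2)
E[N_5] = Σ j·p_5(j) = 21/16;  E[N_5²] = Σ j²·p_5(j) = 31/16
Var[N_5] = 31/16 − (21/16)² = 55/256


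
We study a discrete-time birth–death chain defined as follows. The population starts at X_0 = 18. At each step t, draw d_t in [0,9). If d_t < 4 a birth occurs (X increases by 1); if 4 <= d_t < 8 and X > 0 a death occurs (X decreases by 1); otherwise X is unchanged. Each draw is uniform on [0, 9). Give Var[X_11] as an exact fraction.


88/9

X can drop by at most 1 per step and X_0 = 18 > T = 11, so X_t >= 18 − t >= 7 > 0 for every t <= 11: the floor at 0 (the 'and X > 0' condition) never binds. Hence X_11 = X_0 + Σ_{t<11} Y_t with i.i.d. increments Y_t = y(d_t) ∈ {+1, −1, 0}.
Outcome values over d=0..8: [1, 1, 1, 1, -1, -1, -1, -1, 0]
Σy = 0, Σy² = 8, M = 9
μ = 0/9 = 0,  σ² = 8/9 − (0)² = 8/9
Independent increments: Var[X_11] = 11·σ² = 11·(8/9) = 88/9


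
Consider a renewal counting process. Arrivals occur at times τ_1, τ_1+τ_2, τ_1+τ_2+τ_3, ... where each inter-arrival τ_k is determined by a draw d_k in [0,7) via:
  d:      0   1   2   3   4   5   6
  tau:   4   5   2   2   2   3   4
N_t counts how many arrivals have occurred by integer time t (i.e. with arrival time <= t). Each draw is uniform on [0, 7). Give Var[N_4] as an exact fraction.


Inter-arrival values over d=0..6: [4, 5, 2, 2, 2, 3, 4]
Each d has probability 1/7, so the pmf of τ is: f(2) = 3/7, f(3) = 1/7, f(4) = 2/7, f(5) = 1/7
Let p_n(j) = P(N_n = j), with p_0 = [1]. Condition on τ_1: p_n(0) = P(τ > n), and for j >= 1, p_n(j) = Σ_{k<=n} f(k)·p_{n−k}(j−1)
p_1 = [1]  (j = 0)
p_2 = [4/7, 3/7]  (j = 0..1)
p_3 = [3/7, 4/7]  (j = 0..1)
p_4 = [1/7, 33/49, 9/49]  (j = 0..2)
E[N_4] = Σ j·p_4(j) = 51/49;  E[N_4²] = Σ j²·p_4(j) = 69/49
Var[N_4] = 69/49 − (51/49)² = 780/2401

780/2401


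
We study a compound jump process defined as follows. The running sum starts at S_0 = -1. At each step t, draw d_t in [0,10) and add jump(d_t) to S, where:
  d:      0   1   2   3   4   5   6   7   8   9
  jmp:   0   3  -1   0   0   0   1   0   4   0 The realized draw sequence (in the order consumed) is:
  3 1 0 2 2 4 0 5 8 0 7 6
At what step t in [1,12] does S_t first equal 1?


t=0: S=-1, d=3, jump=0, S_1=-1
t=1: S=-1, d=1, jump=3, S_2=2
t=2: S=2, d=0, jump=0, S_3=2
t=3: S=2, d=2, jump=-1, S_4=1
t=4: S=1, d=2, jump=-1, S_5=0
t=5: S=0, d=4, jump=0, S_6=0
t=6: S=0, d=0, jump=0, S_7=0
t=7: S=0, d=5, jump=0, S_8=0
t=8: S=0, d=8, jump=4, S_9=4
t=9: S=4, d=0, jump=0, S_10=4
t=10: S=4, d=7, jump=0, S_11=4
t=11: S=4, d=6, jump=1, S_12=5

4


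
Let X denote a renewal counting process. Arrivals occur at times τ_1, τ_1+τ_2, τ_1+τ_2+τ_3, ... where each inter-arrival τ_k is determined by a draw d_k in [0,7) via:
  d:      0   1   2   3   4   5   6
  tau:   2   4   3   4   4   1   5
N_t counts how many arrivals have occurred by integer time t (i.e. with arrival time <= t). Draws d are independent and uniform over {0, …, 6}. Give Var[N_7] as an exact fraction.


Inter-arrival values over d=0..6: [2, 4, 3, 4, 4, 1, 5]
Each d has probability 1/7, so the pmf of τ is: f(1) = 1/7, f(2) = 1/7, f(3) = 1/7, f(4) = 3/7, f(5) = 1/7
Let p_n(j) = P(N_n = j), with p_0 = [1]. Condition on τ_1: p_n(0) = P(τ > n), and for j >= 1, p_n(j) = Σ_{k<=n} f(k)·p_{n−k}(j−1)
p_1 = [6/7, 1/7]  (j = 0..1)
p_2 = [5/7, 13/49, 1/49]  (j = 0..2)
p_3 = [4/7, 18/49, 20/343, 1/343]  (j = 0..3)
p_4 = [1/7, 36/49, 38/343, 27/2401, 1/2401]  (j = 0..4)
p_5 = [0, 5/7, 88/343, 65/2401, 34/16807, 1/16807]  (j = 0..5)
p_6 = [0, 26/49, 135/343, 167/2401, 99/16807, 41/117649, 1/117649]  (j = 0..6)
p_7 = [0, 18/49, 164/343, 328/2401, 40/2401, 20/16807, 48/823543, 1/823543]  (j = 0..7)
E[N_7] = Σ j·p_7(j) = 1487641/823543;  E[N_7²] = Σ j²·p_7(j) = 3135915/823543
Var[N_7] = 3135915/823543 − (1487641/823543)² = 369485101964/678223072849

369485101964/678223072849


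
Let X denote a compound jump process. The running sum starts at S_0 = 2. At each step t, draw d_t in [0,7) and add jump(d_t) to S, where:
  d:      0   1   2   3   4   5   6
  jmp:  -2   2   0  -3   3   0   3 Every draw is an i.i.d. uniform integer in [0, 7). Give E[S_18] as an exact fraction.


Outcome values over d=0..6: [-2, 2, 0, -3, 3, 0, 3]
Σy = 3, Σy² = 35, M = 7
μ = 3/7 = 3/7,  σ² = 35/7 − (3/7)² = 236/49
E[S_18] = 2 + 18·(3/7) = 68/7

68/7


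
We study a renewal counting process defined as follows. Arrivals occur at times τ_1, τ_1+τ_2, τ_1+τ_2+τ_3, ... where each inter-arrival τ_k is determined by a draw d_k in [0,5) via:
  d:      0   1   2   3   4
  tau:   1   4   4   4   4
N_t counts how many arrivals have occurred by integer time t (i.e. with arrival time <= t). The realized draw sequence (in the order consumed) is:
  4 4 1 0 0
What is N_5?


1

draw d_1=4: τ_1=4, arrival time A_1=4
draw d_2=4: τ_2=4, arrival time A_2=8
draw d_3=1: τ_3=4, arrival time A_3=12
draw d_4=0: τ_4=1, arrival time A_4=13
draw d_5=0: τ_5=1, arrival time A_5=14
N_t over t=0..5: 0:0 1:0 2:0 3:0 4:1 5:1


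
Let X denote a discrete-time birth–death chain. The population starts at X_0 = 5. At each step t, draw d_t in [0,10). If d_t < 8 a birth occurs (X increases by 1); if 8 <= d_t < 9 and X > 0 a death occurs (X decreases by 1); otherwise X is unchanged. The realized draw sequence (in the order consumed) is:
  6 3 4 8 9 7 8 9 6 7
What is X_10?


t=0: X=5, d=6 → birth, X_1=6
t=1: X=6, d=3 → birth, X_2=7
t=2: X=7, d=4 → birth, X_3=8
t=3: X=8, d=8 → death, X_4=7
t=4: X=7, d=9 → hold, X_5=7
t=5: X=7, d=7 → birth, X_6=8
t=6: X=8, d=8 → death, X_7=7
t=7: X=7, d=9 → hold, X_8=7
t=8: X=7, d=6 → birth, X_9=8
t=9: X=8, d=7 → birth, X_10=9

9


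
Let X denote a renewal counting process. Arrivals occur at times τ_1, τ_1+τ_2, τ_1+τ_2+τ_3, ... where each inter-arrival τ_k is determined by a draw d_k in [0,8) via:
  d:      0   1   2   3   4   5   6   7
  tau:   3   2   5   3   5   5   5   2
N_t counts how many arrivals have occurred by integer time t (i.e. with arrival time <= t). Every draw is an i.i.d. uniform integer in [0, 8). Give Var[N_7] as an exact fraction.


95/256

Inter-arrival values over d=0..7: [3, 2, 5, 3, 5, 5, 5, 2]
Each d has probability 1/8, so the pmf of τ is: f(2) = 1/4, f(3) = 1/4, f(5) = 1/2
Let p_n(j) = P(N_n = j), with p_0 = [1]. Condition on τ_1: p_n(0) = P(τ > n), and for j >= 1, p_n(j) = Σ_{k<=n} f(k)·p_{n−k}(j−1)
p_1 = [1]  (j = 0)
p_2 = [3/4, 1/4]  (j = 0..1)
p_3 = [1/2, 1/2]  (j = 0..1)
p_4 = [1/2, 7/16, 1/16]  (j = 0..2)
p_5 = [0, 13/16, 3/16]  (j = 0..2)
p_6 = [0, 3/4, 15/64, 1/64]  (j = 0..3)
p_7 = [0, 1/2, 7/16, 1/16]  (j = 0..3)
E[N_7] = Σ j·p_7(j) = 25/16;  E[N_7²] = Σ j²·p_7(j) = 45/16
Var[N_7] = 45/16 − (25/16)² = 95/256


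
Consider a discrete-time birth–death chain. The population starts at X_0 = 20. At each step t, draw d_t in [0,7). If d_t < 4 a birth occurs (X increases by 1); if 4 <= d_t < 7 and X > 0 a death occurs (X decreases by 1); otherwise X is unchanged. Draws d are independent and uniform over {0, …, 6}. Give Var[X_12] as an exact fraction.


576/49

X can drop by at most 1 per step and X_0 = 20 > T = 12, so X_t >= 20 − t >= 8 > 0 for every t <= 12: the floor at 0 (the 'and X > 0' condition) never binds. Hence X_12 = X_0 + Σ_{t<12} Y_t with i.i.d. increments Y_t = y(d_t) ∈ {+1, −1, 0}.
Outcome values over d=0..6: [1, 1, 1, 1, -1, -1, -1]
Σy = 1, Σy² = 7, M = 7
μ = 1/7 = 1/7,  σ² = 7/7 − (1/7)² = 48/49
Independent increments: Var[X_12] = 12·σ² = 12·(48/49) = 576/49


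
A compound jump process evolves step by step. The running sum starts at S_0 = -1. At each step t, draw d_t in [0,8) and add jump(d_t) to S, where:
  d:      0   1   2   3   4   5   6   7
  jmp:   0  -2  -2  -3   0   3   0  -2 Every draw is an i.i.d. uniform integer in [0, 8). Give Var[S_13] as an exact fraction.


663/16

Outcome values over d=0..7: [0, -2, -2, -3, 0, 3, 0, -2]
Σy = -6, Σy² = 30, M = 8
μ = -6/8 = -3/4,  σ² = 30/8 − (-3/4)² = 51/16
Independent increments: Var[S_13] = 13·σ² = 13·(51/16) = 663/16


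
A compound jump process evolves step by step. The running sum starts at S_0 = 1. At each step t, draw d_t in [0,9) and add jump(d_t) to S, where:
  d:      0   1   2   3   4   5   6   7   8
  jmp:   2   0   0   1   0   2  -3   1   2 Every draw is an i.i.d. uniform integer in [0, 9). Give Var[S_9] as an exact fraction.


182/9

Outcome values over d=0..8: [2, 0, 0, 1, 0, 2, -3, 1, 2]
Σy = 5, Σy² = 23, M = 9
μ = 5/9 = 5/9,  σ² = 23/9 − (5/9)² = 182/81
Independent increments: Var[S_9] = 9·σ² = 9·(182/81) = 182/9


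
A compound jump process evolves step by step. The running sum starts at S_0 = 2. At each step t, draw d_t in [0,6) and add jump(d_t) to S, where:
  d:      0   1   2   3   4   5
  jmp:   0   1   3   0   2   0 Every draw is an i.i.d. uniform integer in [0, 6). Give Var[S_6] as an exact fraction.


8

Outcome values over d=0..5: [0, 1, 3, 0, 2, 0]
Σy = 6, Σy² = 14, M = 6
μ = 6/6 = 1,  σ² = 14/6 − (1)² = 4/3
Independent increments: Var[S_6] = 6·σ² = 6·(4/3) = 8


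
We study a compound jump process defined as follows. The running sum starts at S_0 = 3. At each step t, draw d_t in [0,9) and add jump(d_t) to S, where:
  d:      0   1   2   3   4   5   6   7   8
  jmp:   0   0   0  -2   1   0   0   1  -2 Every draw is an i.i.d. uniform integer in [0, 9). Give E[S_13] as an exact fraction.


Outcome values over d=0..8: [0, 0, 0, -2, 1, 0, 0, 1, -2]
Σy = -2, Σy² = 10, M = 9
μ = -2/9 = -2/9,  σ² = 10/9 − (-2/9)² = 86/81
E[S_13] = 3 + 13·(-2/9) = 1/9

1/9


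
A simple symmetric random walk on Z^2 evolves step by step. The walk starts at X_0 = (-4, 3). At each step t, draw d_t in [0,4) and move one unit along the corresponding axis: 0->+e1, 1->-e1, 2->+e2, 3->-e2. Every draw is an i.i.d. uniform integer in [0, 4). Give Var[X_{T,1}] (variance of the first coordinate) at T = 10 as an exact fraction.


Outcome values over d=0..3: [1, -1, 0, 0]
Σy = 0, Σy² = 2, M = 4
μ = 0/4 = 0,  σ² = 2/4 − (0)² = 1/2
Independent increments: Var[X_10] = 10·σ² = 10·(1/2) = 5

5


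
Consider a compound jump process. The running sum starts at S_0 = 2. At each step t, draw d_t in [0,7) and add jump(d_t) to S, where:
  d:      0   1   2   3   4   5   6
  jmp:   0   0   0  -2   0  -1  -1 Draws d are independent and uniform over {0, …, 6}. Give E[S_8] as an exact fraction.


Outcome values over d=0..6: [0, 0, 0, -2, 0, -1, -1]
Σy = -4, Σy² = 6, M = 7
μ = -4/7 = -4/7,  σ² = 6/7 − (-4/7)² = 26/49
E[S_8] = 2 + 8·(-4/7) = -18/7

-18/7


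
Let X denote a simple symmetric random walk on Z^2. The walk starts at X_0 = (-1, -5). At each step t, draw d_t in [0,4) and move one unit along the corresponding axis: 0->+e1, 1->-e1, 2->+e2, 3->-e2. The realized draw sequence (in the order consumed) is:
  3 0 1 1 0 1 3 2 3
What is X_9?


(-2, -7)

t=0: X=(-1, -5), d=3 → -e2, X_1=(-1, -6)
t=1: X=(-1, -6), d=0 → +e1, X_2=(0, -6)
t=2: X=(0, -6), d=1 → -e1, X_3=(-1, -6)
t=3: X=(-1, -6), d=1 → -e1, X_4=(-2, -6)
t=4: X=(-2, -6), d=0 → +e1, X_5=(-1, -6)
t=5: X=(-1, -6), d=1 → -e1, X_6=(-2, -6)
t=6: X=(-2, -6), d=3 → -e2, X_7=(-2, -7)
t=7: X=(-2, -7), d=2 → +e2, X_8=(-2, -6)
t=8: X=(-2, -6), d=3 → -e2, X_9=(-2, -7)


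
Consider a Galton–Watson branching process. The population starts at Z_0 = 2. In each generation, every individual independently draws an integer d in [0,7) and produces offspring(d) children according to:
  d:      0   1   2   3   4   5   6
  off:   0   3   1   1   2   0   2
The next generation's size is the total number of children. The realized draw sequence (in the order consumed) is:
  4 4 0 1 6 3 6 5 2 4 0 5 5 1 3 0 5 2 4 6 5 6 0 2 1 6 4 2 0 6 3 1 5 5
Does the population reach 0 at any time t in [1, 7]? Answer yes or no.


no

gen 0: Z_0=2, draws=[4, 4], offspring=[2, 2], Z_1=4
gen 1: Z_1=4, draws=[0, 1, 6, 3], offspring=[0, 3, 2, 1], Z_2=6
gen 2: Z_2=6, draws=[6, 5, 2, 4, 0, 5], offspring=[2, 0, 1, 2, 0, 0], Z_3=5
gen 3: Z_3=5, draws=[5, 1, 3, 0, 5], offspring=[0, 3, 1, 0, 0], Z_4=4
gen 4: Z_4=4, draws=[2, 4, 6, 5], offspring=[1, 2, 2, 0], Z_5=5
gen 5: Z_5=5, draws=[6, 0, 2, 1, 6], offspring=[2, 0, 1, 3, 2], Z_6=8
gen 6: Z_6=8, draws=[4, 2, 0, 6, 3, 1, 5, 5], offspring=[2, 1, 0, 2, 1, 3, 0, 0], Z_7=9


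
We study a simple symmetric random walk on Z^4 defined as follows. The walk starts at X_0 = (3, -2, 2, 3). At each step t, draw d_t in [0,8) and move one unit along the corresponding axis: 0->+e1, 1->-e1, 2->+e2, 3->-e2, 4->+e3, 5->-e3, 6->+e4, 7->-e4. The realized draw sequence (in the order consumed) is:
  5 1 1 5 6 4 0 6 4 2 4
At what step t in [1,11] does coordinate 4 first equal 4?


5

t=0: X=(3, -2, 2, 3), d=5 → -e3, X_1=(3, -2, 1, 3)
t=1: X=(3, -2, 1, 3), d=1 → -e1, X_2=(2, -2, 1, 3)
t=2: X=(2, -2, 1, 3), d=1 → -e1, X_3=(1, -2, 1, 3)
t=3: X=(1, -2, 1, 3), d=5 → -e3, X_4=(1, -2, 0, 3)
t=4: X=(1, -2, 0, 3), d=6 → +e4, X_5=(1, -2, 0, 4)
t=5: X=(1, -2, 0, 4), d=4 → +e3, X_6=(1, -2, 1, 4)
t=6: X=(1, -2, 1, 4), d=0 → +e1, X_7=(2, -2, 1, 4)
t=7: X=(2, -2, 1, 4), d=6 → +e4, X_8=(2, -2, 1, 5)
t=8: X=(2, -2, 1, 5), d=4 → +e3, X_9=(2, -2, 2, 5)
t=9: X=(2, -2, 2, 5), d=2 → +e2, X_10=(2, -1, 2, 5)
t=10: X=(2, -1, 2, 5), d=4 → +e3, X_11=(2, -1, 3, 5)


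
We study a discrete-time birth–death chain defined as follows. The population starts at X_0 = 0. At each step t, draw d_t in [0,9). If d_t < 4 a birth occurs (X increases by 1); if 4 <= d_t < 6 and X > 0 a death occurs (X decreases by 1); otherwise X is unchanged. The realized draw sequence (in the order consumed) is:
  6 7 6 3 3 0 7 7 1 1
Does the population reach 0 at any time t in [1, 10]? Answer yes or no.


t=0: X=0, d=6 → hold, X_1=0
t=1: X=0, d=7 → hold, X_2=0
t=2: X=0, d=6 → hold, X_3=0
t=3: X=0, d=3 → birth, X_4=1
t=4: X=1, d=3 → birth, X_5=2
t=5: X=2, d=0 → birth, X_6=3
t=6: X=3, d=7 → hold, X_7=3
t=7: X=3, d=7 → hold, X_8=3
t=8: X=3, d=1 → birth, X_9=4
t=9: X=4, d=1 → birth, X_10=5

yes


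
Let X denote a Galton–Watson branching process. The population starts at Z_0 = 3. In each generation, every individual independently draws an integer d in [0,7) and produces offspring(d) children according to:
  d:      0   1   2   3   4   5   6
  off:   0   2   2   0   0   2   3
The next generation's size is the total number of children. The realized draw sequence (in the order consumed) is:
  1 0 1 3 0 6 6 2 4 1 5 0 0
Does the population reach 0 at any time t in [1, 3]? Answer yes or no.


no

gen 0: Z_0=3, draws=[1, 0, 1], offspring=[2, 0, 2], Z_1=4
gen 1: Z_1=4, draws=[3, 0, 6, 6], offspring=[0, 0, 3, 3], Z_2=6
gen 2: Z_2=6, draws=[2, 4, 1, 5, 0, 0], offspring=[2, 0, 2, 2, 0, 0], Z_3=6


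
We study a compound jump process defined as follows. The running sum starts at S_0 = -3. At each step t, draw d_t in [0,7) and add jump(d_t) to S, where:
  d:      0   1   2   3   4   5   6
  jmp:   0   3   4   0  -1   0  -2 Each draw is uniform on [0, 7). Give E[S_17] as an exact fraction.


Outcome values over d=0..6: [0, 3, 4, 0, -1, 0, -2]
Σy = 4, Σy² = 30, M = 7
μ = 4/7 = 4/7,  σ² = 30/7 − (4/7)² = 194/49
E[S_17] = -3 + 17·(4/7) = 47/7

47/7


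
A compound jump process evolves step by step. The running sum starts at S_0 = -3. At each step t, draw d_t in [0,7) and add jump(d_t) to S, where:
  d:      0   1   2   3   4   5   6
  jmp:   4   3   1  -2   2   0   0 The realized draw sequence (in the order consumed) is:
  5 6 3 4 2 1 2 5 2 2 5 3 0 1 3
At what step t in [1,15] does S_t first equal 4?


t=0: S=-3, d=5, jump=0, S_1=-3
t=1: S=-3, d=6, jump=0, S_2=-3
t=2: S=-3, d=3, jump=-2, S_3=-5
t=3: S=-5, d=4, jump=2, S_4=-3
t=4: S=-3, d=2, jump=1, S_5=-2
t=5: S=-2, d=1, jump=3, S_6=1
t=6: S=1, d=2, jump=1, S_7=2
t=7: S=2, d=5, jump=0, S_8=2
t=8: S=2, d=2, jump=1, S_9=3
t=9: S=3, d=2, jump=1, S_10=4
t=10: S=4, d=5, jump=0, S_11=4
t=11: S=4, d=3, jump=-2, S_12=2
t=12: S=2, d=0, jump=4, S_13=6
t=13: S=6, d=1, jump=3, S_14=9
t=14: S=9, d=3, jump=-2, S_15=7

10


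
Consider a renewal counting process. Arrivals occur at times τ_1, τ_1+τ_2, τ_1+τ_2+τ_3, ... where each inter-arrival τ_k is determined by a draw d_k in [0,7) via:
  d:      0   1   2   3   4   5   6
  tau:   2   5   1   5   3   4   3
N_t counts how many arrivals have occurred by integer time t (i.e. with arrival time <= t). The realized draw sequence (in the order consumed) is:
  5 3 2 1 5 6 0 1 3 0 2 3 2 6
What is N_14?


draw d_1=5: τ_1=4, arrival time A_1=4
draw d_2=3: τ_2=5, arrival time A_2=9
draw d_3=2: τ_3=1, arrival time A_3=10
draw d_4=1: τ_4=5, arrival time A_4=15
draw d_5=5: τ_5=4, arrival time A_5=19
draw d_6=6: τ_6=3, arrival time A_6=22
draw d_7=0: τ_7=2, arrival time A_7=24
draw d_8=1: τ_8=5, arrival time A_8=29
draw d_9=3: τ_9=5, arrival time A_9=34
draw d_10=0: τ_10=2, arrival time A_10=36
draw d_11=2: τ_11=1, arrival time A_11=37
draw d_12=3: τ_12=5, arrival time A_12=42
draw d_13=2: τ_13=1, arrival time A_13=43
draw d_14=6: τ_14=3, arrival time A_14=46
N_t over t=0..14: 0:0 1:0 2:0 3:0 4:1 5:1 6:1 7:1 8:1 9:2 10:3 11:3 12:3 13:3 14:3

3


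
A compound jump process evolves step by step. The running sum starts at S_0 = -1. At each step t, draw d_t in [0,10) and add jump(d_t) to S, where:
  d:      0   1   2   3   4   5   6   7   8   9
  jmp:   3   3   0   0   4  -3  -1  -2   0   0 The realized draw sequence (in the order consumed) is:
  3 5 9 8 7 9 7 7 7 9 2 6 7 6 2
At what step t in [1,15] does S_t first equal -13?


t=0: S=-1, d=3, jump=0, S_1=-1
t=1: S=-1, d=5, jump=-3, S_2=-4
t=2: S=-4, d=9, jump=0, S_3=-4
t=3: S=-4, d=8, jump=0, S_4=-4
t=4: S=-4, d=7, jump=-2, S_5=-6
t=5: S=-6, d=9, jump=0, S_6=-6
t=6: S=-6, d=7, jump=-2, S_7=-8
t=7: S=-8, d=7, jump=-2, S_8=-10
t=8: S=-10, d=7, jump=-2, S_9=-12
t=9: S=-12, d=9, jump=0, S_10=-12
t=10: S=-12, d=2, jump=0, S_11=-12
t=11: S=-12, d=6, jump=-1, S_12=-13
t=12: S=-13, d=7, jump=-2, S_13=-15
t=13: S=-15, d=6, jump=-1, S_14=-16
t=14: S=-16, d=2, jump=0, S_15=-16

12


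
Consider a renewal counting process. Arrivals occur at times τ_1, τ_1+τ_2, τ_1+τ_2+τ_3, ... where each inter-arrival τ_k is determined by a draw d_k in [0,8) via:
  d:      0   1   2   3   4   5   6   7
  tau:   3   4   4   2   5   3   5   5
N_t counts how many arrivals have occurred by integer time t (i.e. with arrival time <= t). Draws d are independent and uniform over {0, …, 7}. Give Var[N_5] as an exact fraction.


Inter-arrival values over d=0..7: [3, 4, 4, 2, 5, 3, 5, 5]
Each d has probability 1/8, so the pmf of τ is: f(2) = 1/8, f(3) = 1/4, f(4) = 1/4, f(5) = 3/8
Let p_n(j) = P(N_n = j), with p_0 = [1]. Condition on τ_1: p_n(0) = P(τ > n), and for j >= 1, p_n(j) = Σ_{k<=n} f(k)·p_{n−k}(j−1)
p_1 = [1]  (j = 0)
p_2 = [7/8, 1/8]  (j = 0..1)
p_3 = [5/8, 3/8]  (j = 0..1)
p_4 = [3/8, 39/64, 1/64]  (j = 0..2)
p_5 = [0, 59/64, 5/64]  (j = 0..2)
E[N_5] = Σ j·p_5(j) = 69/64;  E[N_5²] = Σ j²·p_5(j) = 79/64
Var[N_5] = 79/64 − (69/64)² = 295/4096

295/4096


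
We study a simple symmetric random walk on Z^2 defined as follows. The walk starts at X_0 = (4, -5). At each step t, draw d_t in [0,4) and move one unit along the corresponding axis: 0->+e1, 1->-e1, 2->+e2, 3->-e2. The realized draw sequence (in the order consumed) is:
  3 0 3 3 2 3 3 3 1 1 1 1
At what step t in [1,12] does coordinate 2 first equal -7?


3

t=0: X=(4, -5), d=3 → -e2, X_1=(4, -6)
t=1: X=(4, -6), d=0 → +e1, X_2=(5, -6)
t=2: X=(5, -6), d=3 → -e2, X_3=(5, -7)
t=3: X=(5, -7), d=3 → -e2, X_4=(5, -8)
t=4: X=(5, -8), d=2 → +e2, X_5=(5, -7)
t=5: X=(5, -7), d=3 → -e2, X_6=(5, -8)
t=6: X=(5, -8), d=3 → -e2, X_7=(5, -9)
t=7: X=(5, -9), d=3 → -e2, X_8=(5, -10)
t=8: X=(5, -10), d=1 → -e1, X_9=(4, -10)
t=9: X=(4, -10), d=1 → -e1, X_10=(3, -10)
t=10: X=(3, -10), d=1 → -e1, X_11=(2, -10)
t=11: X=(2, -10), d=1 → -e1, X_12=(1, -10)


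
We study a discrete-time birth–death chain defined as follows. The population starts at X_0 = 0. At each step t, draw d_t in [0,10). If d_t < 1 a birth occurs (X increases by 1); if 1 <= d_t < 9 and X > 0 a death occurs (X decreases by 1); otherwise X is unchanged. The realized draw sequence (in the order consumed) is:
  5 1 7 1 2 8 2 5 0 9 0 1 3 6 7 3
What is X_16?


t=0: X=0, d=5 → hold, X_1=0
t=1: X=0, d=1 → hold, X_2=0
t=2: X=0, d=7 → hold, X_3=0
t=3: X=0, d=1 → hold, X_4=0
t=4: X=0, d=2 → hold, X_5=0
t=5: X=0, d=8 → hold, X_6=0
t=6: X=0, d=2 → hold, X_7=0
t=7: X=0, d=5 → hold, X_8=0
t=8: X=0, d=0 → birth, X_9=1
t=9: X=1, d=9 → hold, X_10=1
t=10: X=1, d=0 → birth, X_11=2
t=11: X=2, d=1 → death, X_12=1
t=12: X=1, d=3 → death, X_13=0
t=13: X=0, d=6 → hold, X_14=0
t=14: X=0, d=7 → hold, X_15=0
t=15: X=0, d=3 → hold, X_16=0

0


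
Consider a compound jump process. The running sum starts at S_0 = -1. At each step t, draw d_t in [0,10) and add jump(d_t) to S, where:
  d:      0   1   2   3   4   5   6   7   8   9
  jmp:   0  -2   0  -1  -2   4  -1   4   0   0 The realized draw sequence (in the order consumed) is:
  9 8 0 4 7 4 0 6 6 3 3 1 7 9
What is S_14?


t=0: S=-1, d=9, jump=0, S_1=-1
t=1: S=-1, d=8, jump=0, S_2=-1
t=2: S=-1, d=0, jump=0, S_3=-1
t=3: S=-1, d=4, jump=-2, S_4=-3
t=4: S=-3, d=7, jump=4, S_5=1
t=5: S=1, d=4, jump=-2, S_6=-1
t=6: S=-1, d=0, jump=0, S_7=-1
t=7: S=-1, d=6, jump=-1, S_8=-2
t=8: S=-2, d=6, jump=-1, S_9=-3
t=9: S=-3, d=3, jump=-1, S_10=-4
t=10: S=-4, d=3, jump=-1, S_11=-5
t=11: S=-5, d=1, jump=-2, S_12=-7
t=12: S=-7, d=7, jump=4, S_13=-3
t=13: S=-3, d=9, jump=0, S_14=-3

-3


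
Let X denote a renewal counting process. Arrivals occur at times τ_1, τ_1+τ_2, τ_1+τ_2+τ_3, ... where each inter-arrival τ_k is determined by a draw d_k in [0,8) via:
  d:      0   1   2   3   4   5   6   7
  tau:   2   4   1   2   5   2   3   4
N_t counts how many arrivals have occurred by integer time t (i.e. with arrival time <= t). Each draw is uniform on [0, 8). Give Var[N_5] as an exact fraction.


Inter-arrival values over d=0..7: [2, 4, 1, 2, 5, 2, 3, 4]
Each d has probability 1/8, so the pmf of τ is: f(1) = 1/8, f(2) = 3/8, f(3) = 1/8, f(4) = 1/4, f(5) = 1/8
Let p_n(j) = P(N_n = j), with p_0 = [1]. Condition on τ_1: p_n(0) = P(τ > n), and for j >= 1, p_n(j) = Σ_{k<=n} f(k)·p_{n−k}(j−1)
p_1 = [7/8, 1/8]  (j = 0..1)
p_2 = [1/2, 31/64, 1/64]  (j = 0..2)
p_3 = [3/8, 33/64, 55/512, 1/512]  (j = 0..3)
p_4 = [1/8, 19/32, 67/256, 79/4096, 1/4096]  (j = 0..4)
p_5 = [0, 9/16, 23/64, 307/4096, 103/32768, 1/32768]  (j = 0..5)
E[N_5] = Σ j·p_5(j) = 49769/32768;  E[N_5²] = Σ j²·p_5(j) = 89313/32768
Var[N_5] = 89313/32768 − (49769/32768)² = 449655023/1073741824

449655023/1073741824


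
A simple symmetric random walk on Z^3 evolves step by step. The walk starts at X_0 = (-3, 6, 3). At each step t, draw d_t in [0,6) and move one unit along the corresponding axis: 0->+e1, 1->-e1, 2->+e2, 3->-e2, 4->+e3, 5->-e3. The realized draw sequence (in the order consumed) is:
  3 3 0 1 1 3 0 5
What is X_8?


(-3, 3, 2)

t=0: X=(-3, 6, 3), d=3 → -e2, X_1=(-3, 5, 3)
t=1: X=(-3, 5, 3), d=3 → -e2, X_2=(-3, 4, 3)
t=2: X=(-3, 4, 3), d=0 → +e1, X_3=(-2, 4, 3)
t=3: X=(-2, 4, 3), d=1 → -e1, X_4=(-3, 4, 3)
t=4: X=(-3, 4, 3), d=1 → -e1, X_5=(-4, 4, 3)
t=5: X=(-4, 4, 3), d=3 → -e2, X_6=(-4, 3, 3)
t=6: X=(-4, 3, 3), d=0 → +e1, X_7=(-3, 3, 3)
t=7: X=(-3, 3, 3), d=5 → -e3, X_8=(-3, 3, 2)


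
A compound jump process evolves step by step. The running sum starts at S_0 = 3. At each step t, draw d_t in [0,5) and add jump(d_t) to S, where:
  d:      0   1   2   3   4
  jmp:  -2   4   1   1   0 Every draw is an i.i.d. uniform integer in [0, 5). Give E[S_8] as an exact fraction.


Outcome values over d=0..4: [-2, 4, 1, 1, 0]
Σy = 4, Σy² = 22, M = 5
μ = 4/5 = 4/5,  σ² = 22/5 − (4/5)² = 94/25
E[S_8] = 3 + 8·(4/5) = 47/5

47/5


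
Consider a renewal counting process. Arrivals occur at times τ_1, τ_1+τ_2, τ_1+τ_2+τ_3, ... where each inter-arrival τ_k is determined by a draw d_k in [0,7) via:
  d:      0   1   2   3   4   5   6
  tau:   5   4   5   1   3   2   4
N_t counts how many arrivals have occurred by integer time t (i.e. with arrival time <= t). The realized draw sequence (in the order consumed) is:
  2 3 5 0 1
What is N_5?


draw d_1=2: τ_1=5, arrival time A_1=5
draw d_2=3: τ_2=1, arrival time A_2=6
draw d_3=5: τ_3=2, arrival time A_3=8
draw d_4=0: τ_4=5, arrival time A_4=13
draw d_5=1: τ_5=4, arrival time A_5=17
N_t over t=0..5: 0:0 1:0 2:0 3:0 4:0 5:1

1


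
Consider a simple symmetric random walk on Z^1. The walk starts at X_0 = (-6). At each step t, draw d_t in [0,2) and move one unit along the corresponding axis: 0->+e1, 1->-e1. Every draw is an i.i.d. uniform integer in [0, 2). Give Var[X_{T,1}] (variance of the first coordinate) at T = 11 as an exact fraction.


Outcome values over d=0..1: [1, -1]
Σy = 0, Σy² = 2, M = 2
μ = 0/2 = 0,  σ² = 2/2 − (0)² = 1
Independent increments: Var[X_11] = 11·σ² = 11·(1) = 11

11


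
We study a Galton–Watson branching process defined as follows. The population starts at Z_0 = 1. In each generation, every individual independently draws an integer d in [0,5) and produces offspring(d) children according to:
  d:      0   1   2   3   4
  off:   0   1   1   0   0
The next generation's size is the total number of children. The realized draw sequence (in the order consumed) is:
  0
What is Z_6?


0

gen 0: Z_0=1, draws=[0], offspring=[0], Z_1=0
gen 1: Z_1=0, draws=[], offspring=[], Z_2=0
gen 2: Z_2=0, draws=[], offspring=[], Z_3=0
gen 3: Z_3=0, draws=[], offspring=[], Z_4=0
gen 4: Z_4=0, draws=[], offspring=[], Z_5=0
gen 5: Z_5=0, draws=[], offspring=[], Z_6=0


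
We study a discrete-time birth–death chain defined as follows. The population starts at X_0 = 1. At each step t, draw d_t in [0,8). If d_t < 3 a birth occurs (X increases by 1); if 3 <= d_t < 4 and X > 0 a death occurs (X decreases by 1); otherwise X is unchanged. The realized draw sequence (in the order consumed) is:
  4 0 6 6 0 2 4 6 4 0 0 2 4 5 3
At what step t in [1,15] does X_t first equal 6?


11

t=0: X=1, d=4 → hold, X_1=1
t=1: X=1, d=0 → birth, X_2=2
t=2: X=2, d=6 → hold, X_3=2
t=3: X=2, d=6 → hold, X_4=2
t=4: X=2, d=0 → birth, X_5=3
t=5: X=3, d=2 → birth, X_6=4
t=6: X=4, d=4 → hold, X_7=4
t=7: X=4, d=6 → hold, X_8=4
t=8: X=4, d=4 → hold, X_9=4
t=9: X=4, d=0 → birth, X_10=5
t=10: X=5, d=0 → birth, X_11=6
t=11: X=6, d=2 → birth, X_12=7
t=12: X=7, d=4 → hold, X_13=7
t=13: X=7, d=5 → hold, X_14=7
t=14: X=7, d=3 → death, X_15=6


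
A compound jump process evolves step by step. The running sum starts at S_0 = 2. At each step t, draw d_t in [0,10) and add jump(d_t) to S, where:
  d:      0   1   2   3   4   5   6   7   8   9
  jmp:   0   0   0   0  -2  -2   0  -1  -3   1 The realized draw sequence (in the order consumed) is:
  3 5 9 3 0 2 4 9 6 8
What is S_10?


t=0: S=2, d=3, jump=0, S_1=2
t=1: S=2, d=5, jump=-2, S_2=0
t=2: S=0, d=9, jump=1, S_3=1
t=3: S=1, d=3, jump=0, S_4=1
t=4: S=1, d=0, jump=0, S_5=1
t=5: S=1, d=2, jump=0, S_6=1
t=6: S=1, d=4, jump=-2, S_7=-1
t=7: S=-1, d=9, jump=1, S_8=0
t=8: S=0, d=6, jump=0, S_9=0
t=9: S=0, d=8, jump=-3, S_10=-3

-3


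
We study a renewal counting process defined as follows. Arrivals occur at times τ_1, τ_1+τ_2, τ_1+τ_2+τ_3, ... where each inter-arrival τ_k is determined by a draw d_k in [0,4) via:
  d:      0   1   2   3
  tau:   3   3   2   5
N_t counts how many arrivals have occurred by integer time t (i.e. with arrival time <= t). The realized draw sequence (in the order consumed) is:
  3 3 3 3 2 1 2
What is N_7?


draw d_1=3: τ_1=5, arrival time A_1=5
draw d_2=3: τ_2=5, arrival time A_2=10
draw d_3=3: τ_3=5, arrival time A_3=15
draw d_4=3: τ_4=5, arrival time A_4=20
draw d_5=2: τ_5=2, arrival time A_5=22
draw d_6=1: τ_6=3, arrival time A_6=25
draw d_7=2: τ_7=2, arrival time A_7=27
N_t over t=0..7: 0:0 1:0 2:0 3:0 4:0 5:1 6:1 7:1

1


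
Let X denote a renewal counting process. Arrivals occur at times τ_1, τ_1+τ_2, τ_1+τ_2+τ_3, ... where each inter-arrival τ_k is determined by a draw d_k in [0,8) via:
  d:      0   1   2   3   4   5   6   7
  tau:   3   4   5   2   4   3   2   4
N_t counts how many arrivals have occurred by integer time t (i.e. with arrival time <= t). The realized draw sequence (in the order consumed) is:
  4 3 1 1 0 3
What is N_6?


2

draw d_1=4: τ_1=4, arrival time A_1=4
draw d_2=3: τ_2=2, arrival time A_2=6
draw d_3=1: τ_3=4, arrival time A_3=10
draw d_4=1: τ_4=4, arrival time A_4=14
draw d_5=0: τ_5=3, arrival time A_5=17
draw d_6=3: τ_6=2, arrival time A_6=19
N_t over t=0..6: 0:0 1:0 2:0 3:0 4:1 5:1 6:2


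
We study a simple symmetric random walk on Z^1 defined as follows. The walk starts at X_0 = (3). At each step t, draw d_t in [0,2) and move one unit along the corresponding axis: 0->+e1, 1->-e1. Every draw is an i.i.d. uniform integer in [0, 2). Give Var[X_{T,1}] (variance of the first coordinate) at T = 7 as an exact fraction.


Outcome values over d=0..1: [1, -1]
Σy = 0, Σy² = 2, M = 2
μ = 0/2 = 0,  σ² = 2/2 − (0)² = 1
Independent increments: Var[X_7] = 7·σ² = 7·(1) = 7

7


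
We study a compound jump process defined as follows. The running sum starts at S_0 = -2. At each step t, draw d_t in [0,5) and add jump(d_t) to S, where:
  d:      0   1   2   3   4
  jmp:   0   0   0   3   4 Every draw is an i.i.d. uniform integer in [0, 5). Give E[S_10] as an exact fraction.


Outcome values over d=0..4: [0, 0, 0, 3, 4]
Σy = 7, Σy² = 25, M = 5
μ = 7/5 = 7/5,  σ² = 25/5 − (7/5)² = 76/25
E[S_10] = -2 + 10·(7/5) = 12

12


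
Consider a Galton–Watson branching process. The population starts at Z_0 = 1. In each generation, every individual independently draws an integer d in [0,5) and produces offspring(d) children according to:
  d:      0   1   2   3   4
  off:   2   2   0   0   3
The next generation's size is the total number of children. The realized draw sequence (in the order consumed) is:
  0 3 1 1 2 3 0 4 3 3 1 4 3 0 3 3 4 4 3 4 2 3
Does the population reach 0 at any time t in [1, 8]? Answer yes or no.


no

gen 0: Z_0=1, draws=[0], offspring=[2], Z_1=2
gen 1: Z_1=2, draws=[3, 1], offspring=[0, 2], Z_2=2
gen 2: Z_2=2, draws=[1, 2], offspring=[2, 0], Z_3=2
gen 3: Z_3=2, draws=[3, 0], offspring=[0, 2], Z_4=2
gen 4: Z_4=2, draws=[4, 3], offspring=[3, 0], Z_5=3
gen 5: Z_5=3, draws=[3, 1, 4], offspring=[0, 2, 3], Z_6=5
gen 6: Z_6=5, draws=[3, 0, 3, 3, 4], offspring=[0, 2, 0, 0, 3], Z_7=5
gen 7: Z_7=5, draws=[4, 3, 4, 2, 3], offspring=[3, 0, 3, 0, 0], Z_8=6


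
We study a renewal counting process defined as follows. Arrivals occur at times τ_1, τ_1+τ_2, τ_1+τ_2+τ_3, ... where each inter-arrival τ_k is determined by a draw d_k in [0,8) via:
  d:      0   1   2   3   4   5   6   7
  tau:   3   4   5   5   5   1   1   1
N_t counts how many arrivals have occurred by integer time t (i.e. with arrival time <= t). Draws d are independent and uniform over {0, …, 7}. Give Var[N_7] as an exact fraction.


4466380927767/4398046511104

Inter-arrival values over d=0..7: [3, 4, 5, 5, 5, 1, 1, 1]
Each d has probability 1/8, so the pmf of τ is: f(1) = 3/8, f(3) = 1/8, f(4) = 1/8, f(5) = 3/8
Let p_n(j) = P(N_n = j), with p_0 = [1]. Condition on τ_1: p_n(0) = P(τ > n), and for j >= 1, p_n(j) = Σ_{k<=n} f(k)·p_{n−k}(j−1)
p_1 = [5/8, 3/8]  (j = 0..1)
p_2 = [5/8, 15/64, 9/64]  (j = 0..2)
p_3 = [1/2, 23/64, 45/512, 27/512]  (j = 0..3)
p_4 = [3/8, 25/64, 93/512, 135/4096, 81/4096]  (j = 0..4)
p_5 = [0, 43/64, 57/256, 351/4096, 405/32768, 243/32768]  (j = 0..5)
p_6 = [0, 3/8, 239/512, 459/4096, 1269/32768, 1215/262144, 729/262144]  (j = 0..6)
p_7 = [0, 11/32, 165/512, 1071/4096, 27/512, 4455/262144, 3645/2097152, 2187/2097152]  (j = 0..7)
E[N_7] = Σ j·p_7(j) = 4375379/2097152;  E[N_7²] = Σ j²·p_7(j) = 11258279/2097152
Var[N_7] = 11258279/2097152 − (4375379/2097152)² = 4466380927767/4398046511104


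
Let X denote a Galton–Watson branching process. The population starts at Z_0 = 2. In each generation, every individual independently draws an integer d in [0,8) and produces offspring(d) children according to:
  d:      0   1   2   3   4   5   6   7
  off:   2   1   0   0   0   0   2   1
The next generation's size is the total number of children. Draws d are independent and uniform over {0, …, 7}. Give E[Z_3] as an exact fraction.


27/32

Outcome values over d=0..7: [2, 1, 0, 0, 0, 0, 2, 1]
Σy = 6, Σy² = 10, M = 8
μ = 6/8 = 3/4,  σ² = 10/8 − (3/4)² = 11/16
E[Z_0] = 2
E[Z_1] = 3/4·E[Z_0] = 3/2
E[Z_2] = 3/4·E[Z_1] = 9/8
E[Z_3] = 3/4·E[Z_2] = 27/32


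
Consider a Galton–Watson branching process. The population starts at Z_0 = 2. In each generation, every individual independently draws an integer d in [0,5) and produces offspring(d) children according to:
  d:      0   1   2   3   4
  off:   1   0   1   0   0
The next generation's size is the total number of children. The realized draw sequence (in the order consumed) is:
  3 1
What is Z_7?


0

gen 0: Z_0=2, draws=[3, 1], offspring=[0, 0], Z_1=0
gen 1: Z_1=0, draws=[], offspring=[], Z_2=0
gen 2: Z_2=0, draws=[], offspring=[], Z_3=0
gen 3: Z_3=0, draws=[], offspring=[], Z_4=0
gen 4: Z_4=0, draws=[], offspring=[], Z_5=0
gen 5: Z_5=0, draws=[], offspring=[], Z_6=0
gen 6: Z_6=0, draws=[], offspring=[], Z_7=0


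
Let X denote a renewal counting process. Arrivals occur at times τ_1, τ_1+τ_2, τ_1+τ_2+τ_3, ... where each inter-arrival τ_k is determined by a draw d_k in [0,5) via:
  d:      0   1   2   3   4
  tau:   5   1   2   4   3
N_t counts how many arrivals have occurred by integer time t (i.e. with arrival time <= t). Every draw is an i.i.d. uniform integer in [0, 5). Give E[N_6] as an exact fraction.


27906/15625

Inter-arrival values over d=0..4: [5, 1, 2, 4, 3]
Each d has probability 1/5, so the pmf of τ is: f(1) = 1/5, f(2) = 1/5, f(3) = 1/5, f(4) = 1/5, f(5) = 1/5
Renewal equation for m(n) = E[N_n]: condition on τ_1 = k (if k <= n, one arrival plus a fresh copy on the remaining n−k steps): m(n) = F(n) + Σ_{k<=n} f(k)·m(n−k), where F(n) = P(τ <= n) and m(0) = 0
m(1) = F(1) = 1/5
m(2) = F(2) + f(1)·m(1) = 2/5 + 1/5·1/5 = 11/25
m(3) = F(3) + f(1)·m(2) + f(2)·m(1) = 3/5 + 1/5·11/25 + 1/5·1/5 = 91/125
m(4) = F(4) + f(1)·m(3) + f(2)·m(2) + f(3)·m(1) = 4/5 + 1/5·91/125 + 1/5·11/25 + 1/5·1/5 = 671/625
m(5) = F(5) + f(1)·m(4) + f(2)·m(3) + f(3)·m(2) + f(4)·m(1) = 1 + 1/5·671/625 + 1/5·91/125 + 1/5·11/25 + 1/5·1/5 = 4651/3125
m(6) = F(6) + f(1)·m(5) + f(2)·m(4) + f(3)·m(3) + f(4)·m(2) + f(5)·m(1) = 1 + 1/5·4651/3125 + 1/5·671/625 + 1/5·91/125 + 1/5·11/25 + 1/5·1/5 = 27906/15625
E[N_6] = m(6) = 27906/15625


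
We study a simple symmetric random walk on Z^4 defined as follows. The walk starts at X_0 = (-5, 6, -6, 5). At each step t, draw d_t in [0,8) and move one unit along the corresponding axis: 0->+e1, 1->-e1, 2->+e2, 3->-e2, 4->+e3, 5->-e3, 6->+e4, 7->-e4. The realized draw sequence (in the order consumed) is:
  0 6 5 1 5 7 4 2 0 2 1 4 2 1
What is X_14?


t=0: X=(-5, 6, -6, 5), d=0 → +e1, X_1=(-4, 6, -6, 5)
t=1: X=(-4, 6, -6, 5), d=6 → +e4, X_2=(-4, 6, -6, 6)
t=2: X=(-4, 6, -6, 6), d=5 → -e3, X_3=(-4, 6, -7, 6)
t=3: X=(-4, 6, -7, 6), d=1 → -e1, X_4=(-5, 6, -7, 6)
t=4: X=(-5, 6, -7, 6), d=5 → -e3, X_5=(-5, 6, -8, 6)
t=5: X=(-5, 6, -8, 6), d=7 → -e4, X_6=(-5, 6, -8, 5)
t=6: X=(-5, 6, -8, 5), d=4 → +e3, X_7=(-5, 6, -7, 5)
t=7: X=(-5, 6, -7, 5), d=2 → +e2, X_8=(-5, 7, -7, 5)
t=8: X=(-5, 7, -7, 5), d=0 → +e1, X_9=(-4, 7, -7, 5)
t=9: X=(-4, 7, -7, 5), d=2 → +e2, X_10=(-4, 8, -7, 5)
t=10: X=(-4, 8, -7, 5), d=1 → -e1, X_11=(-5, 8, -7, 5)
t=11: X=(-5, 8, -7, 5), d=4 → +e3, X_12=(-5, 8, -6, 5)
t=12: X=(-5, 8, -6, 5), d=2 → +e2, X_13=(-5, 9, -6, 5)
t=13: X=(-5, 9, -6, 5), d=1 → -e1, X_14=(-6, 9, -6, 5)

(-6, 9, -6, 5)
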